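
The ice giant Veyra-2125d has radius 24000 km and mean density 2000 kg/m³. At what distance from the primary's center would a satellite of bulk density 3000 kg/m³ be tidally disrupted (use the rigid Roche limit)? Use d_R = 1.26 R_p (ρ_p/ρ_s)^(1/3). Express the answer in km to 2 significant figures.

26000 km

d_R = 1.26 × 24000 km × (2000/3000)^(1/3)
    = 26000 km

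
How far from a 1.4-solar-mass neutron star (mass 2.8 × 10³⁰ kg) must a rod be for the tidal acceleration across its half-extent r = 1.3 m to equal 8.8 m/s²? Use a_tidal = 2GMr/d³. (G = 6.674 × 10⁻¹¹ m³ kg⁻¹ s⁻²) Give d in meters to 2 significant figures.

2GMr/d³ = a_tidal  ⇒  d = (2GMr / a_tidal)^(1/3)
d = (2 × 6.674×10⁻¹¹ × (2.8 × 10³⁰) × (1.3) / (8.8))^(1/3)
  = 3.8 × 10⁶ m

3.8 × 10⁶ m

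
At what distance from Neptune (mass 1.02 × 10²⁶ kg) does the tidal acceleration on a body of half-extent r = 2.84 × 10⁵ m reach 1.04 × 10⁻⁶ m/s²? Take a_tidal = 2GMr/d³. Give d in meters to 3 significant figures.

2GMr/d³ = a_tidal  ⇒  d = (2GMr / a_tidal)^(1/3)
d = (2 × 6.674×10⁻¹¹ × (1.02 × 10²⁶) × (2.84 × 10⁵) / (1.04 × 10⁻⁶))^(1/3)
  = 1.55 × 10⁹ m

1.55 × 10⁹ m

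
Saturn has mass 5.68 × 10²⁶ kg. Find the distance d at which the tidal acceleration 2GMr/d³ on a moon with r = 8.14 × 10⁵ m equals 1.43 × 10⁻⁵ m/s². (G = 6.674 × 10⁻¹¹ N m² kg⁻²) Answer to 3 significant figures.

1.63 × 10⁹ m

2GMr/d³ = a_tidal  ⇒  d = (2GMr / a_tidal)^(1/3)
d = (2 × 6.674×10⁻¹¹ × (5.68 × 10²⁶) × (8.14 × 10⁵) / (1.43 × 10⁻⁵))^(1/3)
  = 1.63 × 10⁹ m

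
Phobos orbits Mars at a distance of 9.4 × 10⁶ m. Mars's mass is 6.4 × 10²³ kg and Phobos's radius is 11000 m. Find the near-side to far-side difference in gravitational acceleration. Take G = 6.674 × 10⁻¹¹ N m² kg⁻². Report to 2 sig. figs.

a_tidal = 4GMr/d³
        = 4 × (6.674 × 10⁻¹¹) × (6.4 × 10²³) × (11000) / (9.4 × 10⁶)³
        = 2.3 × 10⁻³ m/s²

2.3 × 10⁻³ m/s²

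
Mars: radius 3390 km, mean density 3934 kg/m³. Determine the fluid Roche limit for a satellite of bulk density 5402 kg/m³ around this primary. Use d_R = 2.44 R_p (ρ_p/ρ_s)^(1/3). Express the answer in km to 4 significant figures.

d_R = 2.44 × 3390 km × (3934/5402)^(1/3)
    = 7442 km

7442 km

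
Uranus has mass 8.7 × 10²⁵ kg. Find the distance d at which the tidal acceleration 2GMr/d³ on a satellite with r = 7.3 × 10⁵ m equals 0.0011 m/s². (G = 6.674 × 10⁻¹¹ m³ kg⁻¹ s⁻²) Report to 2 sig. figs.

2.0 × 10⁸ m

2GMr/d³ = a_tidal  ⇒  d = (2GMr / a_tidal)^(1/3)
d = (2 × 6.674×10⁻¹¹ × (8.7 × 10²⁵) × (7.3 × 10⁵) / (0.0011))^(1/3)
  = 2.0 × 10⁸ m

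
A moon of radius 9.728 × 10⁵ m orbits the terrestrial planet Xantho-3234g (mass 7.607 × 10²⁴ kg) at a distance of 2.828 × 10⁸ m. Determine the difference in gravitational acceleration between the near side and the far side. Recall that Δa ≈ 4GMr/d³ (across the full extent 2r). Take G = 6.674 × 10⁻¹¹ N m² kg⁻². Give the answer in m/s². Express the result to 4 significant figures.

The field gradient is 2GM/d³; across the full diameter 2r the difference is 4GMr/d³.
Δg = 4GMr/d³
   = 4 × (6.674 × 10⁻¹¹) × (7.607 × 10²⁴) × (9.728 × 10⁵) / (2.828 × 10⁸)³
   = 8.735 × 10⁻⁵ m/s²

8.735 × 10⁻⁵ m/s²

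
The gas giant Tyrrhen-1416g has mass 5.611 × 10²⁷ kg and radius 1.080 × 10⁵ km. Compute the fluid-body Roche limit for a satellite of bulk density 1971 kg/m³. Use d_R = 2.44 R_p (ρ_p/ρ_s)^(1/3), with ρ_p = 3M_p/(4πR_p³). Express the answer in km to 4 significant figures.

2.145 × 10⁵ km

ρ_p = 3M_p/(4πR_p³) = 3 × (5.611 × 10²⁷) / (4π × (1.080 × 10⁸ m)³) = 1063 kg/m³
d_R = 2.44 × 1.080 × 10⁵ km × (1063/1971)^(1/3)
    = 2.145 × 10⁵ km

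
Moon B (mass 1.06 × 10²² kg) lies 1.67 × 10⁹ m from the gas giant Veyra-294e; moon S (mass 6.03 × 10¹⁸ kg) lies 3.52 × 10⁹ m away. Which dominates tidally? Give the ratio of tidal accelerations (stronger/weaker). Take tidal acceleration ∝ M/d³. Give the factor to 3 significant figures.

Tidal stretch scales as M/d³; compute that for each body.
Moon B: (1.06 × 10²²) / (1.67 × 10⁹)³ = 2.276 × 10⁻⁶
Moon S: (6.03 × 10¹⁸) / (3.52 × 10⁹)³ = 1.383 × 10⁻¹⁰
Ratio (larger/smaller) = 16500

Moon B, by a factor of ≈ 16500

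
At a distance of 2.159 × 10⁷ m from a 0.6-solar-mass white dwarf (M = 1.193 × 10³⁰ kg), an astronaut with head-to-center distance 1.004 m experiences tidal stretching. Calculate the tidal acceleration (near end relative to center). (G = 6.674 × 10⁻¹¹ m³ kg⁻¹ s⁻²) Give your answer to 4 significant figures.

1.589 × 10⁻² m/s²

Δa = 2GMr/d³
   = 2 × (6.674 × 10⁻¹¹) × (1.193 × 10³⁰) × (1.004) / (2.159 × 10⁷)³
   = 1.589 × 10⁻² m/s²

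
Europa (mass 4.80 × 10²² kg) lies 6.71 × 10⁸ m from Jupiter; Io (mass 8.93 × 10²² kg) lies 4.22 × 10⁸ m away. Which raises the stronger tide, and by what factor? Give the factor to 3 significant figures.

Io, by a factor of ≈ 7.48

Tidal stretch scales as M/d³; compute that for each body.
Europa: (4.80 × 10²²) / (6.71 × 10⁸)³ = 1.589 × 10⁻⁴
Io: (8.93 × 10²²) / (4.22 × 10⁸)³ = 1.188 × 10⁻³
Ratio (larger/smaller) = 7.48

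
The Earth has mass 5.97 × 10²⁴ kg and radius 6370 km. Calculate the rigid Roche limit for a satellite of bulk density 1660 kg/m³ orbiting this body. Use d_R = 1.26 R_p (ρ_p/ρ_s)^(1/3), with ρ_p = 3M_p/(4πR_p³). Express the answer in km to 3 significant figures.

ρ_p = 3M_p/(4πR_p³) = 3 × (5.97 × 10²⁴) / (4π × (6.37 × 10⁶ m)³) = 5510 kg/m³
d_R = 1.26 × 6370 km × (5510/1660)^(1/3)
    = 12000 km

12000 km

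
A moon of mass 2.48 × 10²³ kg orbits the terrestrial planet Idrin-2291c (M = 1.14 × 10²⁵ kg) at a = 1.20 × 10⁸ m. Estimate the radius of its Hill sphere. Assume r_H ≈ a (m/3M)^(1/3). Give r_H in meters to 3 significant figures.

r_H ≈ a (m/3M)^(1/3)
    = (1.20 × 10⁸) × (2.48 × 10²³ / (3 × 1.14 × 10²⁵))^(1/3)
    = 2.32 × 10⁷ m

2.32 × 10⁷ m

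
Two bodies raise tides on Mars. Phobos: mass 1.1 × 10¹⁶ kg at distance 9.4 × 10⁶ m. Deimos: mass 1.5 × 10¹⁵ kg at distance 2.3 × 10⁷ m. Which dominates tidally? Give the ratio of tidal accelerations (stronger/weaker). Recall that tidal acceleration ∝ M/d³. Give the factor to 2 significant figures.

Tidal acceleration ∝ M/d³, so compare M/d³ for each.
Phobos: (1.1 × 10¹⁶) / (9.4 × 10⁶)³ = 1.324 × 10⁻⁵
Deimos: (1.5 × 10¹⁵) / (2.3 × 10⁷)³ = 1.233 × 10⁻⁷
Ratio (larger/smaller) = 110

Phobos, by a factor of ≈ 110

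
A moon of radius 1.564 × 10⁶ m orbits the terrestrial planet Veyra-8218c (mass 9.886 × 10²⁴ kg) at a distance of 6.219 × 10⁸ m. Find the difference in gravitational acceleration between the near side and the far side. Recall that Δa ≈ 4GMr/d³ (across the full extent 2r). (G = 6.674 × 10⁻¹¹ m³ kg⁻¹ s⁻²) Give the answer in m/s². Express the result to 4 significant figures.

1.716 × 10⁻⁵ m/s²

Δa = 4GMr/d³
   = 4 × (6.674 × 10⁻¹¹) × (9.886 × 10²⁴) × (1.564 × 10⁶) / (6.219 × 10⁸)³
   = 1.716 × 10⁻⁵ m/s²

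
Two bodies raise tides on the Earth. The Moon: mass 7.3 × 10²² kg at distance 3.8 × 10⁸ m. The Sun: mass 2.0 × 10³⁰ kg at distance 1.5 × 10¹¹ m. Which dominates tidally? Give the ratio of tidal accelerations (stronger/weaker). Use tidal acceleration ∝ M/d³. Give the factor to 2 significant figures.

The Moon, by a factor of ≈ 2.2

Tidal stretch scales as M/d³; compute that for each body.
The Moon: (7.3 × 10²²) / (3.8 × 10⁸)³ = 1.330 × 10⁻³
The Sun: (2.0 × 10³⁰) / (1.5 × 10¹¹)³ = 5.926 × 10⁻⁴
Ratio (larger/smaller) = 2.2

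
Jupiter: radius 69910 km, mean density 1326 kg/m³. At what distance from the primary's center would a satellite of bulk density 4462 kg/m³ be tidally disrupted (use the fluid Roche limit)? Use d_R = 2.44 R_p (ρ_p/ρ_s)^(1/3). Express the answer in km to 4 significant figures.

1.138 × 10⁵ km

d_R = 2.44 × 69910 km × (1326/4462)^(1/3)
    = 1.138 × 10⁵ km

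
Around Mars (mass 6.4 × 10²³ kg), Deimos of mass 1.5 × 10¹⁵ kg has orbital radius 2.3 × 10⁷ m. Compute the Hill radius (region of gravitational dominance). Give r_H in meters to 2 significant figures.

2.1 × 10⁴ m

r_H ≈ a (m/3M)^(1/3)
    = (2.3 × 10⁷) × (1.5 × 10¹⁵ / (3 × 6.4 × 10²³))^(1/3)
    = 2.1 × 10⁴ m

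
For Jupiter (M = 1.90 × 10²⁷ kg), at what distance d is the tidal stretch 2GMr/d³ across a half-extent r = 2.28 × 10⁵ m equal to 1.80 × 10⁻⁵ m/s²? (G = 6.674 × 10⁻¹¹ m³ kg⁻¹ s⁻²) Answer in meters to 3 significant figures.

1.48 × 10⁹ m

2GMr/d³ = a_tidal  ⇒  d = (2GMr / a_tidal)^(1/3)
d = (2 × 6.674×10⁻¹¹ × (1.90 × 10²⁷) × (2.28 × 10⁵) / (1.80 × 10⁻⁵))^(1/3)
  = 1.48 × 10⁹ m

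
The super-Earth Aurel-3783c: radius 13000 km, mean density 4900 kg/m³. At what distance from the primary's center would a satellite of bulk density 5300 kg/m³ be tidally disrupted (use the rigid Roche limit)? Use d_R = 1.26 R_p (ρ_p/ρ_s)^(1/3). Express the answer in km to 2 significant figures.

d_R = 1.26 × 13000 km × (4900/5300)^(1/3)
    = 16000 km

16000 km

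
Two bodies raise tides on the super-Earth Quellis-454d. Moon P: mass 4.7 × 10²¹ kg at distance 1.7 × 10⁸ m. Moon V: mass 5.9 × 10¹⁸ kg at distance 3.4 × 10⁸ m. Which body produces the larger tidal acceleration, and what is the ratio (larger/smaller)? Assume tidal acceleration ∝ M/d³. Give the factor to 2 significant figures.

Moon P, by a factor of ≈ 6400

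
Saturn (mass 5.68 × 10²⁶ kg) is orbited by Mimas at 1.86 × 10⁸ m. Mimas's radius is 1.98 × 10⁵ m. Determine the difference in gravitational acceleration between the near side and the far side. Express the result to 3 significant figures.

Δa = 4GMr/d³
   = 4 × (6.674 × 10⁻¹¹) × (5.68 × 10²⁶) × (1.98 × 10⁵) / (1.86 × 10⁸)³
   = 4.67 × 10⁻³ m/s²

4.67 × 10⁻³ m/s²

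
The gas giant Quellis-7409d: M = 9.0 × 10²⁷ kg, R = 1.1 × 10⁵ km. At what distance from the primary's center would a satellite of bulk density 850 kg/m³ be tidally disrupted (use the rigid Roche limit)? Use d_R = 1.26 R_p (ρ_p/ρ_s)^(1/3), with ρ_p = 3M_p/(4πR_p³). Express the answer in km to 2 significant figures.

1.7 × 10⁵ km

ρ_p = 3M_p/(4πR_p³) = 3 × (9.0 × 10²⁷) / (4π × (1.1 × 10⁸ m)³) = 1600 kg/m³
d_R = 1.26 × 1.1 × 10⁵ km × (1600/850)^(1/3)
    = 1.7 × 10⁵ km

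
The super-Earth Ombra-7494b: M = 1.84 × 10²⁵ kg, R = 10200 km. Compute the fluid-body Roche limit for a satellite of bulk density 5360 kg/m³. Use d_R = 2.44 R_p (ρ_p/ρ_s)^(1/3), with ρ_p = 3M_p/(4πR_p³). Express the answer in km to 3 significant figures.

ρ_p = 3M_p/(4πR_p³) = 3 × (1.84 × 10²⁵) / (4π × (1.02 × 10⁷ m)³) = 4140 kg/m³
d_R = 2.44 × 10200 km × (4140/5360)^(1/3)
    = 22800 km

22800 km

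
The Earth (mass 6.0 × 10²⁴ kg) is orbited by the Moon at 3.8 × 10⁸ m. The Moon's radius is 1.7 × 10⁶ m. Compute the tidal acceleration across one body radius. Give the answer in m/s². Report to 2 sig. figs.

2.5 × 10⁻⁵ m/s²

a_tidal = 2GMr/d³
        = 2 × (6.674 × 10⁻¹¹) × (6.0 × 10²⁴) × (1.7 × 10⁶) / (3.8 × 10⁸)³
        = 2.5 × 10⁻⁵ m/s²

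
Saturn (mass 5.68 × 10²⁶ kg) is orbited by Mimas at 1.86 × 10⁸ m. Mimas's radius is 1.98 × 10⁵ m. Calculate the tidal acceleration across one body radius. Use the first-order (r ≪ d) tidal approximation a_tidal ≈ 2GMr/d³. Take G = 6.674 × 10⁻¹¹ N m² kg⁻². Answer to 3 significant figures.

2.33 × 10⁻³ m/s²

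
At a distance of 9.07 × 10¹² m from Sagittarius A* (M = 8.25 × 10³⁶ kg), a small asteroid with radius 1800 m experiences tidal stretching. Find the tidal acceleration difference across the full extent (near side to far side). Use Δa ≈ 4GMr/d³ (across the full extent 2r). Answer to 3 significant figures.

5.31 × 10⁻⁹ m/s²

The field gradient is 2GM/d³; across the full diameter 2r the difference is 4GMr/d³.
Δa = 4GMr/d³
   = 4 × (6.674 × 10⁻¹¹) × (8.25 × 10³⁶) × (1800) / (9.07 × 10¹²)³
   = 5.31 × 10⁻⁹ m/s²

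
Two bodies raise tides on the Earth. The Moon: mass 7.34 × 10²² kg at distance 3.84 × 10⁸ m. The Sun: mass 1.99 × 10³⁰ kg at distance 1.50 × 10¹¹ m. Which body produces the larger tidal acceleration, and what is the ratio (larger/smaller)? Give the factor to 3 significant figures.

The tide-raising term goes as M/d³ (the gradient of a 1/d² field).
The Moon: (7.34 × 10²²) / (3.84 × 10⁸)³ = 1.296 × 10⁻³
The Sun: (1.99 × 10³⁰) / (1.50 × 10¹¹)³ = 5.896 × 10⁻⁴
Ratio (larger/smaller) = 2.20

The Moon, by a factor of ≈ 2.20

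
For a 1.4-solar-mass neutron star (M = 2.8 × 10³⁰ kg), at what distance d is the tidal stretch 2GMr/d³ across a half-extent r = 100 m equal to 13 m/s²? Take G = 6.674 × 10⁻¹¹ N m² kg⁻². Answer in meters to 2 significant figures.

1.4 × 10⁷ m

2GMr/d³ = a_tidal  ⇒  d = (2GMr / a_tidal)^(1/3)
d = (2 × 6.674×10⁻¹¹ × (2.8 × 10³⁰) × (100) / (13))^(1/3)
  = 1.4 × 10⁷ m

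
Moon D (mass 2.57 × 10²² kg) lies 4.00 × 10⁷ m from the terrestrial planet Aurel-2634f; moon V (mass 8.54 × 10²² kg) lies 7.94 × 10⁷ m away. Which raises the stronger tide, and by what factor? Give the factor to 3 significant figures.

Moon D, by a factor of ≈ 2.35

The tide-raising term goes as M/d³ (the gradient of a 1/d² field).
Moon D: (2.57 × 10²²) / (4.00 × 10⁷)³ = 4.016 × 10⁻¹
Moon V: (8.54 × 10²²) / (7.94 × 10⁷)³ = 1.706 × 10⁻¹
Ratio (larger/smaller) = 2.35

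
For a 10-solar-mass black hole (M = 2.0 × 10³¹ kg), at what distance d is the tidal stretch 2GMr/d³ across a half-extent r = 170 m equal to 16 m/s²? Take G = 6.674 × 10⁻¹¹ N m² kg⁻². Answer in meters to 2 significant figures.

2GMr/d³ = a_tidal  ⇒  d = (2GMr / a_tidal)^(1/3)
d = (2 × 6.674×10⁻¹¹ × (2.0 × 10³¹) × (170) / (16))^(1/3)
  = 3.0 × 10⁷ m

3.0 × 10⁷ m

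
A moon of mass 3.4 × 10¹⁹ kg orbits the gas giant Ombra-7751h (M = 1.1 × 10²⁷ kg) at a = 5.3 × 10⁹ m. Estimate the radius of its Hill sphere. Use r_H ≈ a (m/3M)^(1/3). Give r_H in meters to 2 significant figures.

r_H ≈ a (m/3M)^(1/3)
    = (5.3 × 10⁹) × (3.4 × 10¹⁹ / (3 × 1.1 × 10²⁷))^(1/3)
    = 1.2 × 10⁷ m

1.2 × 10⁷ m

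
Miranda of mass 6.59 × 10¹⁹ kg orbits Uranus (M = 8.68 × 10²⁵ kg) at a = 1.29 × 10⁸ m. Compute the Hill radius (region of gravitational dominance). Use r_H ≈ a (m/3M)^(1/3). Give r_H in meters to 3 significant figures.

8.16 × 10⁵ m

r_H ≈ a (m/3M)^(1/3)
    = (1.29 × 10⁸) × (6.59 × 10¹⁹ / (3 × 8.68 × 10²⁵))^(1/3)
    = 8.16 × 10⁵ m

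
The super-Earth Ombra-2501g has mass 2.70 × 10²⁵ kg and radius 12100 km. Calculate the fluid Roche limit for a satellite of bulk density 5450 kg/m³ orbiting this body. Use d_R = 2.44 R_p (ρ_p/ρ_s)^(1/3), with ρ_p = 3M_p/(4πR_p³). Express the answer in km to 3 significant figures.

25800 km

ρ_p = 3M_p/(4πR_p³) = 3 × (2.70 × 10²⁵) / (4π × (1.21 × 10⁷ m)³) = 3640 kg/m³
d_R = 2.44 × 12100 km × (3640/5450)^(1/3)
    = 25800 km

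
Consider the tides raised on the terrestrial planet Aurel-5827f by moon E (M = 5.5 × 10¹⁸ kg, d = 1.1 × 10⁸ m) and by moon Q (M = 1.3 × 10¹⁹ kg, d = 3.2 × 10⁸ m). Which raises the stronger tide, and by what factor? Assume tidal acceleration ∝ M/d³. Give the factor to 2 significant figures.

Moon E, by a factor of ≈ 10

The tide-raising term goes as M/d³ (the gradient of a 1/d² field).
Moon E: (5.5 × 10¹⁸) / (1.1 × 10⁸)³ = 4.132 × 10⁻⁶
Moon Q: (1.3 × 10¹⁹) / (3.2 × 10⁸)³ = 3.967 × 10⁻⁷
Ratio (larger/smaller) = 10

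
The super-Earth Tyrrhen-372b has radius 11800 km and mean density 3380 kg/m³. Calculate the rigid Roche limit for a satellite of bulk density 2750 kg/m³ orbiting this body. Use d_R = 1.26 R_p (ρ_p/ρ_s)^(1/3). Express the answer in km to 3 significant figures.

15900 km

d_R = 1.26 × 11800 km × (3380/2750)^(1/3)
    = 15900 km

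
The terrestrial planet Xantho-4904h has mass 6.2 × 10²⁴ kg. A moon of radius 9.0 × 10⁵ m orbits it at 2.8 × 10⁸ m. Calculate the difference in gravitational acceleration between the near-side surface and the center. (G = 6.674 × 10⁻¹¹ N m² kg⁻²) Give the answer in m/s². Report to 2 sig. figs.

a_tidal = 2GMr/d³
        = 2 × (6.674 × 10⁻¹¹) × (6.2 × 10²⁴) × (9.0 × 10⁵) / (2.8 × 10⁸)³
        = 3.4 × 10⁻⁵ m/s²

3.4 × 10⁻⁵ m/s²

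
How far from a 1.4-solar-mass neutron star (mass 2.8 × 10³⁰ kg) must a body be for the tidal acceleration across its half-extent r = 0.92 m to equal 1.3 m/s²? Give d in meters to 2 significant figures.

6.4 × 10⁶ m

2GMr/d³ = a_tidal  ⇒  d = (2GMr / a_tidal)^(1/3)
d = (2 × 6.674×10⁻¹¹ × (2.8 × 10³⁰) × (0.92) / (1.3))^(1/3)
  = 6.4 × 10⁶ m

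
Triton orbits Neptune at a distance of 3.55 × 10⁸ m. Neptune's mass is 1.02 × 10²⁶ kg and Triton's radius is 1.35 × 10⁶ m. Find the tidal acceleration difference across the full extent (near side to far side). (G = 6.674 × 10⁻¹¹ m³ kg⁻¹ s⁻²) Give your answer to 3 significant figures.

The field gradient is 2GM/d³; across the full diameter 2r the difference is 4GMr/d³.
Δa = 4GMr/d³
   = 4 × (6.674 × 10⁻¹¹) × (1.02 × 10²⁶) × (1.35 × 10⁶) / (3.55 × 10⁸)³
   = 8.22 × 10⁻⁴ m/s²

8.22 × 10⁻⁴ m/s²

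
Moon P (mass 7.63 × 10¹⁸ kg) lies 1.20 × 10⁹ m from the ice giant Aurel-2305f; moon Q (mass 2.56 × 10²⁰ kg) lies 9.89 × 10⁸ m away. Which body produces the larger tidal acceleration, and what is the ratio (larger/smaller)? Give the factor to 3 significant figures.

Tidal acceleration ∝ M/d³, so compare M/d³ for each.
Moon P: (7.63 × 10¹⁸) / (1.20 × 10⁹)³ = 4.416 × 10⁻⁹
Moon Q: (2.56 × 10²⁰) / (9.89 × 10⁸)³ = 2.646 × 10⁻⁷
Ratio (larger/smaller) = 59.9

Moon Q, by a factor of ≈ 59.9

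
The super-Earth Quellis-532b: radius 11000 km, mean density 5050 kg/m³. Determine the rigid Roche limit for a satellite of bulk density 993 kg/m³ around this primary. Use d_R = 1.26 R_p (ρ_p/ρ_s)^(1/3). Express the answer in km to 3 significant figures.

d_R = 1.26 × 11000 km × (5050/993)^(1/3)
    = 23800 km

23800 km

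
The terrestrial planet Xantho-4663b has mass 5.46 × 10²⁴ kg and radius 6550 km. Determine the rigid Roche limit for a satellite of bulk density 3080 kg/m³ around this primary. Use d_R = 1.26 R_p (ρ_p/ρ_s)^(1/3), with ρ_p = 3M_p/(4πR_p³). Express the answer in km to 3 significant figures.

9460 km

ρ_p = 3M_p/(4πR_p³) = 3 × (5.46 × 10²⁴) / (4π × (6.55 × 10⁶ m)³) = 4640 kg/m³
d_R = 1.26 × 6550 km × (4640/3080)^(1/3)
    = 9460 km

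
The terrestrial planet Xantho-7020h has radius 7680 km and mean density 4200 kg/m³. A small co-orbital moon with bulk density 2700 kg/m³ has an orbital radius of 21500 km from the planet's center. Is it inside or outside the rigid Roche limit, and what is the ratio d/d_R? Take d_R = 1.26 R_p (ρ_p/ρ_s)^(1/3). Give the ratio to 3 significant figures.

outside; d/d_R ≈ 1.92

d_R = 1.26 × (7680 km) × (4200/2700)^(1/3) = 11210 km
d/d_R = (21500) / (11210) = 1.92
Since d/d_R > 1, the body is outside the Roche limit.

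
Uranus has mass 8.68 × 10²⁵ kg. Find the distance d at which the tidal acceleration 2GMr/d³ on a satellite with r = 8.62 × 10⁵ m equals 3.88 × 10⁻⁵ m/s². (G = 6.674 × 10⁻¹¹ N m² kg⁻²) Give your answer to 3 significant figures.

6.36 × 10⁸ m

2GMr/d³ = a_tidal  ⇒  d = (2GMr / a_tidal)^(1/3)
d = (2 × 6.674×10⁻¹¹ × (8.68 × 10²⁵) × (8.62 × 10⁵) / (3.88 × 10⁻⁵))^(1/3)
  = 6.36 × 10⁸ m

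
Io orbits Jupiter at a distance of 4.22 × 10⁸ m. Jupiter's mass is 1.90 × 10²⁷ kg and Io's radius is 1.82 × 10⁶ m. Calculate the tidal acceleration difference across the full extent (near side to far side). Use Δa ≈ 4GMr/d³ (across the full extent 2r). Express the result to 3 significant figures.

1.23 × 10⁻² m/s²

Δa = 4GMr/d³
   = 4 × (6.674 × 10⁻¹¹) × (1.90 × 10²⁷) × (1.82 × 10⁶) / (4.22 × 10⁸)³
   = 1.23 × 10⁻² m/s²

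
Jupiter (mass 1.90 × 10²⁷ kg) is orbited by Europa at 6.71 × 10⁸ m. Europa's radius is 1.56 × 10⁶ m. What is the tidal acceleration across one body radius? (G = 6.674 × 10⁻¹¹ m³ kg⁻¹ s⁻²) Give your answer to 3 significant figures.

1.31 × 10⁻³ m/s²

Δa = 2GMr/d³
   = 2 × (6.674 × 10⁻¹¹) × (1.90 × 10²⁷) × (1.56 × 10⁶) / (6.71 × 10⁸)³
   = 1.31 × 10⁻³ m/s²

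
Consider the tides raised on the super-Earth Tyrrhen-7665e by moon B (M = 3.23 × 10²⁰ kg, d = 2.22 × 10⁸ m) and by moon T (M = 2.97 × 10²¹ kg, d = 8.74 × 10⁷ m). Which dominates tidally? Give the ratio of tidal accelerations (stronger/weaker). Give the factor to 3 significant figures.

Moon T, by a factor of ≈ 151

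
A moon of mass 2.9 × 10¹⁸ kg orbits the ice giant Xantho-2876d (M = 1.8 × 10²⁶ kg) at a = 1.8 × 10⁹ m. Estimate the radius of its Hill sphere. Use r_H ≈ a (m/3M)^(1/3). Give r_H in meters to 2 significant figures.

3.2 × 10⁶ m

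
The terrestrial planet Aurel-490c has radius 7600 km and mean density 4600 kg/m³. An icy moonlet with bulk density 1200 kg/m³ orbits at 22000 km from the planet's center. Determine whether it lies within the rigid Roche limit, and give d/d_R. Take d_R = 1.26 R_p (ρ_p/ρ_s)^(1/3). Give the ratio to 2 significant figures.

d_R = 1.26 × (7600 km) × (4600/1200)^(1/3) = 14990 km
d/d_R = (22000) / (14990) = 1.5
Since d/d_R > 1, the body is outside the Roche limit.

outside; d/d_R ≈ 1.5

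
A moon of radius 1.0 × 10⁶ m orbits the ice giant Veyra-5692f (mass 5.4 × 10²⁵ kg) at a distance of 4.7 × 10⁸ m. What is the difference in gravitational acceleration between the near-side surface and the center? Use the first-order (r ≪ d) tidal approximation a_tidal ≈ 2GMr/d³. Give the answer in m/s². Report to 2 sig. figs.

Δa = 2GMr/d³
   = 2 × (6.674 × 10⁻¹¹) × (5.4 × 10²⁵) × (1.0 × 10⁶) / (4.7 × 10⁸)³
   = 6.9 × 10⁻⁵ m/s²

6.9 × 10⁻⁵ m/s²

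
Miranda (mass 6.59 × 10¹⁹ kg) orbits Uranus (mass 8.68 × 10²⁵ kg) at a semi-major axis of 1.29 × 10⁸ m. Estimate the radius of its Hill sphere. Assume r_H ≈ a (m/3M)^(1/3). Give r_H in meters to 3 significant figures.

8.16 × 10⁵ m

r_H ≈ a (m/3M)^(1/3)
    = (1.29 × 10⁸) × (6.59 × 10¹⁹ / (3 × 8.68 × 10²⁵))^(1/3)
    = 8.16 × 10⁵ m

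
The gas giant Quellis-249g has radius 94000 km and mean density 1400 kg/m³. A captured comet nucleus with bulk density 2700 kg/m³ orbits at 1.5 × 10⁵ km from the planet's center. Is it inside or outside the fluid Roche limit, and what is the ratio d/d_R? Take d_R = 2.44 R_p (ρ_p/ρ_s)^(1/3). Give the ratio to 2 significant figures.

d_R = 2.44 × (94000 km) × (1400/2700)^(1/3) = 1.843 × 10⁵ km
d/d_R = (1.5 × 10⁵) / (1.843 × 10⁵) = 0.81
Since d/d_R < 1, the body is inside the Roche limit.

inside; d/d_R ≈ 0.81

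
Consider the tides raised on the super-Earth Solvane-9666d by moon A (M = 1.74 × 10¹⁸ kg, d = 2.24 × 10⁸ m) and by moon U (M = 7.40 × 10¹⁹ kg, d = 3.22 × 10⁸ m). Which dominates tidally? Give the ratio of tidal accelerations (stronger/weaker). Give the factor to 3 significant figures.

Moon U, by a factor of ≈ 14.3

Tidal acceleration ∝ M/d³, so compare M/d³ for each.
Moon A: (1.74 × 10¹⁸) / (2.24 × 10⁸)³ = 1.548 × 10⁻⁷
Moon U: (7.40 × 10¹⁹) / (3.22 × 10⁸)³ = 2.216 × 10⁻⁶
Ratio (larger/smaller) = 14.3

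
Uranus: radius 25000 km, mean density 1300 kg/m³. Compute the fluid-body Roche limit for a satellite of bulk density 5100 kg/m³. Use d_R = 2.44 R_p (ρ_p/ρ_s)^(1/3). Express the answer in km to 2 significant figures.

d_R = 2.44 × 25000 km × (1300/5100)^(1/3)
    = 39000 km

39000 km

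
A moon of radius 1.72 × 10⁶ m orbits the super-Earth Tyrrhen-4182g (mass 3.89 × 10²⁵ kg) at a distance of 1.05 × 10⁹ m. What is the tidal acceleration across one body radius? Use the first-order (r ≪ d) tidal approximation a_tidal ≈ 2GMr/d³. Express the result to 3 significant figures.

7.71 × 10⁻⁶ m/s²

a_tidal = 2GMr/d³
        = 2 × (6.674 × 10⁻¹¹) × (3.89 × 10²⁵) × (1.72 × 10⁶) / (1.05 × 10⁹)³
        = 7.71 × 10⁻⁶ m/s²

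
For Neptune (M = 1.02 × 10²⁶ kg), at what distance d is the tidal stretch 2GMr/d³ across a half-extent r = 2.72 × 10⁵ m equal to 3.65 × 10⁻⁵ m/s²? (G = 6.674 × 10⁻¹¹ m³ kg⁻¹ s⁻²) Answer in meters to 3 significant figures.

4.66 × 10⁸ m

2GMr/d³ = a_tidal  ⇒  d = (2GMr / a_tidal)^(1/3)
d = (2 × 6.674×10⁻¹¹ × (1.02 × 10²⁶) × (2.72 × 10⁵) / (3.65 × 10⁻⁵))^(1/3)
  = 4.66 × 10⁸ m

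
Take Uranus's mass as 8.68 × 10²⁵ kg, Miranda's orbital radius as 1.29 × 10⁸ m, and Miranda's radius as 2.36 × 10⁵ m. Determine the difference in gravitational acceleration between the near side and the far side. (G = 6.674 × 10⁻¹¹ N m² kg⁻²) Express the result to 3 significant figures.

a_tidal = 4GMr/d³
        = 4 × (6.674 × 10⁻¹¹) × (8.68 × 10²⁵) × (2.36 × 10⁵) / (1.29 × 10⁸)³
        = 2.55 × 10⁻³ m/s²

2.55 × 10⁻³ m/s²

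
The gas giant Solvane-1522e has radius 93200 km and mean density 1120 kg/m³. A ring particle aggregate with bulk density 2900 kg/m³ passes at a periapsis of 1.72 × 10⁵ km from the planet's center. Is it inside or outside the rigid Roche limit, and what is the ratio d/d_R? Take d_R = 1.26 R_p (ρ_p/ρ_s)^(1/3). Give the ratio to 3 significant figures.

d_R = 1.26 × (93200 km) × (1120/2900)^(1/3) = 85520 km
d/d_R = (1.72 × 10⁵) / (85520) = 2.01
Since d/d_R > 1, the body is outside the Roche limit.

outside; d/d_R ≈ 2.01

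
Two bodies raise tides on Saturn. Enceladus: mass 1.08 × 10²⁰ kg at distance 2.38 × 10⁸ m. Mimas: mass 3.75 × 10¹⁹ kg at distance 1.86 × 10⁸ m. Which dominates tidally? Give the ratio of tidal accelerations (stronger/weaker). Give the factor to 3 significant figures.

Compare M/d³ for the two perturbers:
Enceladus: (1.08 × 10²⁰) / (2.38 × 10⁸)³ = 8.011 × 10⁻⁶
Mimas: (3.75 × 10¹⁹) / (1.86 × 10⁸)³ = 5.828 × 10⁻⁶
Ratio (larger/smaller) = 1.37

Enceladus, by a factor of ≈ 1.37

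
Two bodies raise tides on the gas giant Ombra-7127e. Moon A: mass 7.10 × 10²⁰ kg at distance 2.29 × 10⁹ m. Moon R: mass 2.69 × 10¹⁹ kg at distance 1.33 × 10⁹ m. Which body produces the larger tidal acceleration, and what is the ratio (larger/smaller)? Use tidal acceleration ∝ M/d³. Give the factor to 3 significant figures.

Moon A, by a factor of ≈ 5.17

Tidal stretch scales as M/d³; compute that for each body.
Moon A: (7.10 × 10²⁰) / (2.29 × 10⁹)³ = 5.912 × 10⁻⁸
Moon R: (2.69 × 10¹⁹) / (1.33 × 10⁹)³ = 1.143 × 10⁻⁸
Ratio (larger/smaller) = 5.17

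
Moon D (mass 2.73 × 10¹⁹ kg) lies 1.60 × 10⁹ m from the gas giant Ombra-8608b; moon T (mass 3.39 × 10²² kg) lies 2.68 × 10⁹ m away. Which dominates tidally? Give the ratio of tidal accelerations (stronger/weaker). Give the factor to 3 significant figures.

Moon T, by a factor of ≈ 264

The tide-raising term goes as M/d³ (the gradient of a 1/d² field).
Moon D: (2.73 × 10¹⁹) / (1.60 × 10⁹)³ = 6.665 × 10⁻⁹
Moon T: (3.39 × 10²²) / (2.68 × 10⁹)³ = 1.761 × 10⁻⁶
Ratio (larger/smaller) = 264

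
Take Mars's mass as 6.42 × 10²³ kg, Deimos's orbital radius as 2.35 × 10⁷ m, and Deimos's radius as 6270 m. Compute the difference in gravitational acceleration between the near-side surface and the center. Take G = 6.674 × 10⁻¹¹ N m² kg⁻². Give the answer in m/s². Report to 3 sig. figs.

4.14 × 10⁻⁵ m/s²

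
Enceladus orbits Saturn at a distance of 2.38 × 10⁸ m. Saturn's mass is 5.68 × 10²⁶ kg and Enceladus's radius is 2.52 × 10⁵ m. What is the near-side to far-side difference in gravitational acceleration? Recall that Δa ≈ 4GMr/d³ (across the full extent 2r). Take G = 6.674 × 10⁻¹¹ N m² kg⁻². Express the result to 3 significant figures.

2.83 × 10⁻³ m/s²

The field gradient is 2GM/d³; across the full diameter 2r the difference is 4GMr/d³.
a_tidal = 4GMr/d³
        = 4 × (6.674 × 10⁻¹¹) × (5.68 × 10²⁶) × (2.52 × 10⁵) / (2.38 × 10⁸)³
        = 2.83 × 10⁻³ m/s²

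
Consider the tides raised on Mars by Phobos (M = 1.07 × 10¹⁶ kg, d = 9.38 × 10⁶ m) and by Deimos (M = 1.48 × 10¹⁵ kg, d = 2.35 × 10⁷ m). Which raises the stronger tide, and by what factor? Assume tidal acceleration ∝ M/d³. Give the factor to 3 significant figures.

Compare M/d³ for the two perturbers:
Phobos: (1.07 × 10¹⁶) / (9.38 × 10⁶)³ = 1.297 × 10⁻⁵
Deimos: (1.48 × 10¹⁵) / (2.35 × 10⁷)³ = 1.140 × 10⁻⁷
Ratio (larger/smaller) = 114

Phobos, by a factor of ≈ 114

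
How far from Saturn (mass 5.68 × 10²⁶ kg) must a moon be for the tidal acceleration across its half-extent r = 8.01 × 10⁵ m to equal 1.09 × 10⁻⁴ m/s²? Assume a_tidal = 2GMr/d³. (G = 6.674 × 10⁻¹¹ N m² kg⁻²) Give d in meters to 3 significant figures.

8.23 × 10⁸ m

2GMr/d³ = a_tidal  ⇒  d = (2GMr / a_tidal)^(1/3)
d = (2 × 6.674×10⁻¹¹ × (5.68 × 10²⁶) × (8.01 × 10⁵) / (1.09 × 10⁻⁴))^(1/3)
  = 8.23 × 10⁸ m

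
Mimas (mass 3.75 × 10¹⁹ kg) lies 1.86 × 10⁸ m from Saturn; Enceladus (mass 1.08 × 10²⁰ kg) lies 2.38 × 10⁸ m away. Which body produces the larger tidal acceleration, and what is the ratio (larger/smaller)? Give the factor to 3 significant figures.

Enceladus, by a factor of ≈ 1.37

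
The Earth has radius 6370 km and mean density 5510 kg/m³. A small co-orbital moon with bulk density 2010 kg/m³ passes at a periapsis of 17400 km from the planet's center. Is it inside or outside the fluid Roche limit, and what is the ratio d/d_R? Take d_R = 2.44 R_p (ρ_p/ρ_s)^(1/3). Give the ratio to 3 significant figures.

d_R = 2.44 × (6370 km) × (5510/2010)^(1/3) = 21750 km
d/d_R = (17400) / (21750) = 0.800
Since d/d_R < 1, the body is inside the Roche limit.

inside; d/d_R ≈ 0.800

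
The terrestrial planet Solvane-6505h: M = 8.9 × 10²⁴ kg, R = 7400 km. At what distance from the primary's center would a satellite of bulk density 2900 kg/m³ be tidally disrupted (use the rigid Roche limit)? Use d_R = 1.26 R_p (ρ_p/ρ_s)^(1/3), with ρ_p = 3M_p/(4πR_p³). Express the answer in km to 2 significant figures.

11000 km

ρ_p = 3M_p/(4πR_p³) = 3 × (8.9 × 10²⁴) / (4π × (7.4 × 10⁶ m)³) = 5200 kg/m³
d_R = 1.26 × 7400 km × (5200/2900)^(1/3)
    = 11000 km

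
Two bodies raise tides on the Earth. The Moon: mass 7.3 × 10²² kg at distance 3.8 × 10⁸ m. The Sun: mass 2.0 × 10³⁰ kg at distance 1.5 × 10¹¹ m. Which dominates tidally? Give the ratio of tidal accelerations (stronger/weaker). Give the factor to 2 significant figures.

Compare M/d³ for the two perturbers:
The Moon: (7.3 × 10²²) / (3.8 × 10⁸)³ = 1.330 × 10⁻³
The Sun: (2.0 × 10³⁰) / (1.5 × 10¹¹)³ = 5.926 × 10⁻⁴
Ratio (larger/smaller) = 2.2

The Moon, by a factor of ≈ 2.2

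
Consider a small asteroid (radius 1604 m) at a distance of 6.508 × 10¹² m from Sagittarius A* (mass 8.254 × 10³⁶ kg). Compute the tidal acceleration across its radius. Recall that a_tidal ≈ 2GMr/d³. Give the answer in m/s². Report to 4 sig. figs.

6.411 × 10⁻⁹ m/s²

Δa = 2GMr/d³
   = 2 × (6.674 × 10⁻¹¹) × (8.254 × 10³⁶) × (1604) / (6.508 × 10¹²)³
   = 6.411 × 10⁻⁹ m/s²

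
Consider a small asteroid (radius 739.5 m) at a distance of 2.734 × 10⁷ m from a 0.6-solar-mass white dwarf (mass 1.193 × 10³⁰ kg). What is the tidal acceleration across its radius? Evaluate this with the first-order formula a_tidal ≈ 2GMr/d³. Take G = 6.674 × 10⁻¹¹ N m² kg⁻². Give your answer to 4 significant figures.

a_tidal = 2GMr/d³
        = 2 × (6.674 × 10⁻¹¹) × (1.193 × 10³⁰) × (739.5) / (2.734 × 10⁷)³
        = 5.762 m/s²

5.762 m/s²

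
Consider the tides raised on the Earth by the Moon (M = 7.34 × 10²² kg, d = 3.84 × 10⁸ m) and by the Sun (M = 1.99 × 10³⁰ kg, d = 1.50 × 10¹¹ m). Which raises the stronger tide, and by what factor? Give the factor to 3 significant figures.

The Moon, by a factor of ≈ 2.20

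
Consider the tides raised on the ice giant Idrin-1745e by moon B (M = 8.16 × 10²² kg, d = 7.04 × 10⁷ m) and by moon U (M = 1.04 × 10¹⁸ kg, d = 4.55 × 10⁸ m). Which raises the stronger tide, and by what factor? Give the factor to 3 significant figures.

The tide-raising term goes as M/d³ (the gradient of a 1/d² field).
Moon B: (8.16 × 10²²) / (7.04 × 10⁷)³ = 2.339 × 10⁻¹
Moon U: (1.04 × 10¹⁸) / (4.55 × 10⁸)³ = 1.104 × 10⁻⁸
Ratio (larger/smaller) = 2.12 × 10⁷

Moon B, by a factor of ≈ 2.12 × 10⁷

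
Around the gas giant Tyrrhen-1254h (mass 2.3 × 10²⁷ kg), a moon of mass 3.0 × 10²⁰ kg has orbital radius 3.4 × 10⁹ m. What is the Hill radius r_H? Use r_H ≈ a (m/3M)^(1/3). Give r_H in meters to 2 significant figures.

r_H ≈ a (m/3M)^(1/3)
    = (3.4 × 10⁹) × (3.0 × 10²⁰ / (3 × 2.3 × 10²⁷))^(1/3)
    = 1.2 × 10⁷ m

1.2 × 10⁷ m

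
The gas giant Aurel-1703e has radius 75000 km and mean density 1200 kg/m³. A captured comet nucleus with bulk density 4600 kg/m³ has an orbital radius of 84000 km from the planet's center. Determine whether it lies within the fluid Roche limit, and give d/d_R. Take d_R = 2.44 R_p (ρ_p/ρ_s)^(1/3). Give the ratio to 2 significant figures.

inside; d/d_R ≈ 0.72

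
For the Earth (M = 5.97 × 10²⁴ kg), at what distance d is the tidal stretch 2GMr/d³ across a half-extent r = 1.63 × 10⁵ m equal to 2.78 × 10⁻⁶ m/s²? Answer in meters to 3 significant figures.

2GMr/d³ = a_tidal  ⇒  d = (2GMr / a_tidal)^(1/3)
d = (2 × 6.674×10⁻¹¹ × (5.97 × 10²⁴) × (1.63 × 10⁵) / (2.78 × 10⁻⁶))^(1/3)
  = 3.60 × 10⁸ m

3.60 × 10⁸ m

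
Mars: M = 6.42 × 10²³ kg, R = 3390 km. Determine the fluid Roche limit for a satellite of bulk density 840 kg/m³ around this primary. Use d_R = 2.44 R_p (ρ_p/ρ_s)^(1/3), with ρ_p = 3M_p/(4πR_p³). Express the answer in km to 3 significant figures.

13800 km

ρ_p = 3M_p/(4πR_p³) = 3 × (6.42 × 10²³) / (4π × (3.39 × 10⁶ m)³) = 3930 kg/m³
d_R = 2.44 × 3390 km × (3930/840)^(1/3)
    = 13800 km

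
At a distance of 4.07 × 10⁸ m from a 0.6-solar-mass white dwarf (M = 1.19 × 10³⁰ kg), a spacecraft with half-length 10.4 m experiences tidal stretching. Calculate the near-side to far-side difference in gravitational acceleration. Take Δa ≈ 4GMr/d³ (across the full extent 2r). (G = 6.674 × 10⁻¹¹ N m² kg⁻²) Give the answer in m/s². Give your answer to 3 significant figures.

4.90 × 10⁻⁵ m/s²

The field gradient is 2GM/d³; across the full diameter 2r the difference is 4GMr/d³.
Δg = 4GMr/d³
   = 4 × (6.674 × 10⁻¹¹) × (1.19 × 10³⁰) × (10.4) / (4.07 × 10⁸)³
   = 4.90 × 10⁻⁵ m/s²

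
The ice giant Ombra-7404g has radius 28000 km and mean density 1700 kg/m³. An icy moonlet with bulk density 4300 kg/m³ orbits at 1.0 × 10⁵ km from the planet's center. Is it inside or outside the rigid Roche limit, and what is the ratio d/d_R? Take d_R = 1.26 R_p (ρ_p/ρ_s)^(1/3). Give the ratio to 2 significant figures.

d_R = 1.26 × (28000 km) × (1700/4300)^(1/3) = 25890 km
d/d_R = (1.0 × 10⁵) / (25890) = 3.9
Since d/d_R > 1, the body is outside the Roche limit.

outside; d/d_R ≈ 3.9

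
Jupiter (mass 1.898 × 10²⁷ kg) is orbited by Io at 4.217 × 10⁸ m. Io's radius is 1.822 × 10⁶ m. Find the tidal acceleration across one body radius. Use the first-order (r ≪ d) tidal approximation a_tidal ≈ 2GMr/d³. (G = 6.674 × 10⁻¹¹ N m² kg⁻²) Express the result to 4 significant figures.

a_tidal = 2GMr/d³
        = 2 × (6.674 × 10⁻¹¹) × (1.898 × 10²⁷) × (1.822 × 10⁶) / (4.217 × 10⁸)³
        = 6.155 × 10⁻³ m/s²

6.155 × 10⁻³ m/s²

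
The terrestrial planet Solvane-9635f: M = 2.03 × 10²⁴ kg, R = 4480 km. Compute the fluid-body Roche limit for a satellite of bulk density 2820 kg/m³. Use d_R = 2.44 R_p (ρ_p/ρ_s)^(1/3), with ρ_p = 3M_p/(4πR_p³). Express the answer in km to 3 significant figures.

ρ_p = 3M_p/(4πR_p³) = 3 × (2.03 × 10²⁴) / (4π × (4.48 × 10⁶ m)³) = 5390 kg/m³
d_R = 2.44 × 4480 km × (5390/2820)^(1/3)
    = 13600 km

13600 km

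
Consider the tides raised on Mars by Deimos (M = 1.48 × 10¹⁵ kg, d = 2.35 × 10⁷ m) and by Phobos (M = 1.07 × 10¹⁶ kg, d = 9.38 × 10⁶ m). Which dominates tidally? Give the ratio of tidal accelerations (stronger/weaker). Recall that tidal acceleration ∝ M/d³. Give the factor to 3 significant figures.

Tidal acceleration ∝ M/d³, so compare M/d³ for each.
Deimos: (1.48 × 10¹⁵) / (2.35 × 10⁷)³ = 1.140 × 10⁻⁷
Phobos: (1.07 × 10¹⁶) / (9.38 × 10⁶)³ = 1.297 × 10⁻⁵
Ratio (larger/smaller) = 114

Phobos, by a factor of ≈ 114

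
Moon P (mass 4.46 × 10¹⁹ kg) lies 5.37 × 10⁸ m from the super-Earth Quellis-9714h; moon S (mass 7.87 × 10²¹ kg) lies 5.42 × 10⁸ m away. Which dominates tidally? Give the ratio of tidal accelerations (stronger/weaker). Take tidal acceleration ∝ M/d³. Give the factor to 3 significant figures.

Moon S, by a factor of ≈ 172

Tidal acceleration ∝ M/d³, so compare M/d³ for each.
Moon P: (4.46 × 10¹⁹) / (5.37 × 10⁸)³ = 2.880 × 10⁻⁷
Moon S: (7.87 × 10²¹) / (5.42 × 10⁸)³ = 4.943 × 10⁻⁵
Ratio (larger/smaller) = 172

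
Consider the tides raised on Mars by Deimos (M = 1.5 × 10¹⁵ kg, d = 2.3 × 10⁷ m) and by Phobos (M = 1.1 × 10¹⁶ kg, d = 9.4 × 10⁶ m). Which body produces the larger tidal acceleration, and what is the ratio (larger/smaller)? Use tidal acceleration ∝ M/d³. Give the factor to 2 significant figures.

Phobos, by a factor of ≈ 110

Tidal stretch scales as M/d³; compute that for each body.
Deimos: (1.5 × 10¹⁵) / (2.3 × 10⁷)³ = 1.233 × 10⁻⁷
Phobos: (1.1 × 10¹⁶) / (9.4 × 10⁶)³ = 1.324 × 10⁻⁵
Ratio (larger/smaller) = 110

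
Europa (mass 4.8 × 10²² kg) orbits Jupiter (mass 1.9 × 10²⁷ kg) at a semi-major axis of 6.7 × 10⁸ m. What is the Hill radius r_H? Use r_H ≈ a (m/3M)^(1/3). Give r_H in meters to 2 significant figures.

1.4 × 10⁷ m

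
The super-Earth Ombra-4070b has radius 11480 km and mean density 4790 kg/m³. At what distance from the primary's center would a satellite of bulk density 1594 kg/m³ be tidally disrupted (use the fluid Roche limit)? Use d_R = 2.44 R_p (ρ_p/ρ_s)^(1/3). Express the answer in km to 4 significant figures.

40420 km

d_R = 2.44 × 11480 km × (4790/1594)^(1/3)
    = 40420 km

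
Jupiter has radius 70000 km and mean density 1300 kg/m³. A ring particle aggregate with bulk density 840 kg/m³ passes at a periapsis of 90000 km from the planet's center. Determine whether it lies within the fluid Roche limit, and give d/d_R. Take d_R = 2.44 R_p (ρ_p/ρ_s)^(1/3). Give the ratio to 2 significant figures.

d_R = 2.44 × (70000 km) × (1300/840)^(1/3) = 1.976 × 10⁵ km
d/d_R = (90000) / (1.976 × 10⁵) = 0.46
Since d/d_R < 1, the body is inside the Roche limit.

inside; d/d_R ≈ 0.46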